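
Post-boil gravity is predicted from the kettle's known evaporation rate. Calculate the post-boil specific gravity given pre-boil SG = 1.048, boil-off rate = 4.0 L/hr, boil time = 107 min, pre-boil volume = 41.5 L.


V_post = V_pre − rate·(t/60);  SG_post = 1 + (SG_pre−1)·V_pre/V_post
V_post = 41.5 − 4.0·(107/60) = 34.3667
SG_post = 1 + (1.048 − 1)·41.5/34.3667

1.0580


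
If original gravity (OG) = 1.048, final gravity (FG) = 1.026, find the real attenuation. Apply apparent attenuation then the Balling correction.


AA = (OG−FG)/(OG−1)·100;  RA = AA·0.8192
AA = (1.048 − 1.026)/(1.048 − 1)·100 = 45.8333
RA = 45.8333·0.8192

37.5467 %


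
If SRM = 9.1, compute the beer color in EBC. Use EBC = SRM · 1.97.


EBC = 9.1 · 1.97

17.9270 EBC


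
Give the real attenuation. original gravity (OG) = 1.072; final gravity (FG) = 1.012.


AA = (OG−FG)/(OG−1)·100;  RA = AA·0.8192
AA = (1.072 − 1.012)/(1.072 − 1)·100 = 83.3333
RA = 83.3333·0.8192

68.2667 %


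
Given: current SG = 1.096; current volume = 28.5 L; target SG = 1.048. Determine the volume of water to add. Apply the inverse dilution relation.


V_water = V·((SG_curr − 1)/(SG_target − 1) − 1)
V_water = 28.5·((1.096 − 1)/(1.048 − 1) − 1)

28.5000 L


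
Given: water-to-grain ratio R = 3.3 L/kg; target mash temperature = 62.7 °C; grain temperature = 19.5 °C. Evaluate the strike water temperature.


T_strike = (0.41/R)·(T_mash − T_grain) + T_mash
T_strike = (0.41/3.3)·(62.7 − 19.5) + 62.7

68.0673 °C


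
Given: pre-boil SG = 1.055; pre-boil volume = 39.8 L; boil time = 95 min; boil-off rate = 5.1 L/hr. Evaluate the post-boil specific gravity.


V_post = V_pre − rate·(t/60);  SG_post = 1 + (SG_pre−1)·V_pre/V_post
V_post = 39.8 − 5.1·(95/60) = 31.7250
SG_post = 1 + (1.055 − 1)·39.8/31.7250

1.0690


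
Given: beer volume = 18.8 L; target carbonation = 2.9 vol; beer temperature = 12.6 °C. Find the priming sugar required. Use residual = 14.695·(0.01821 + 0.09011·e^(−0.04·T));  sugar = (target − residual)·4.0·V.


residual = 14.695·(0.01821 + 0.09011·e^(−0.04·12.6)) = 1.0675
sugar = (2.9 − 1.0675)·4.0·18.8

137.8012 g


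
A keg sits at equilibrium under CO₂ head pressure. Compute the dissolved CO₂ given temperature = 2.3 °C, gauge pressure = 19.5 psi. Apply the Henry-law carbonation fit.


vols = (P + 14.695)·(0.01821 + 0.09011·e^(−0.04·T))
vols = (19.5 + 14.695)·(0.01821 + 0.09011·e^(−0.04·2.3))

3.4332 volumes


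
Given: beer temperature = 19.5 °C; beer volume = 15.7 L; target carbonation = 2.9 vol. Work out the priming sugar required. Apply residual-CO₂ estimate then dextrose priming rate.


residual = 14.695·(0.01821 + 0.09011·e^(−0.04·T));  sugar = (target − residual)·4.0·V
residual = 14.695·(0.01821 + 0.09011·e^(−0.04·19.5)) = 0.8746
sugar = (2.9 − 0.8746)·4.0·15.7

127.1950 g


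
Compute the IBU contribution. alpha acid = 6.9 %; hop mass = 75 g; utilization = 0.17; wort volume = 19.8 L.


IBU = (α/100)·mass·U·1000 / V
IBU = (6.9/100)·75·0.17·1000 / 19.8

44.4318 IBU


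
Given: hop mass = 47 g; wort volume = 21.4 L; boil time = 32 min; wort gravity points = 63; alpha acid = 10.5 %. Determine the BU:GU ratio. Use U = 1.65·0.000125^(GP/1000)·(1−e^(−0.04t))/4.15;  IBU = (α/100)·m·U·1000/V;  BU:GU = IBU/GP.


U = 1.65·0.000125^(63/1000)·(1−e^(−0.04·32))/4.15 = 0.1630
IBU = (10.5/100)·47·0.1630·1000/21.4 = 37.5776
BU:GU = 37.5776/63

0.5965


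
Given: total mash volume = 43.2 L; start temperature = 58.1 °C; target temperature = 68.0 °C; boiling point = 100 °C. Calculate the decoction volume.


V_dec = V_total·(T_target − T_start)/(T_boil − T_start)
V_dec = 43.2·(68.0 − 58.1)/(100 − 58.1)

10.2072 L


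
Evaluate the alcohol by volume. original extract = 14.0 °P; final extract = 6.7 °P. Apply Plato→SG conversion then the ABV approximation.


SG = 259/(259 − P);  ABV = (OG − FG)·131.25
OG = 259/(259 − 14.0) = 1.0571
FG = 259/(259 − 6.7) = 1.0266
ABV = (1.0571 − 1.0266)·131.25

4.0146 % ABV


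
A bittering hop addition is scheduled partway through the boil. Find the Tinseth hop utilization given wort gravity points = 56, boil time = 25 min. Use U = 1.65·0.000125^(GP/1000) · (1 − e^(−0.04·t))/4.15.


bigness = 1.65·0.000125^(56/1000) = 0.9975
boil_factor = (1 − e^(−0.04·25))/4.15 = 0.1523
U = 0.9975 · 0.1523

0.1519


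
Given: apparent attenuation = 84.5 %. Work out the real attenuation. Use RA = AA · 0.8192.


RA = 84.5 · 0.8192

69.2224 %


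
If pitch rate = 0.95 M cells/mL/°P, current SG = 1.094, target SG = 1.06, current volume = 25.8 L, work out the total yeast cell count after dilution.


V_w = V·((SG_c−1)/(SG_t−1)−1);  °P = 259 − 259/SG_t;  cells = rate·(V+V_w)·°P
V_w = 25.8·((1.094−1)/(1.06−1)−1) = 14.6200
V_final = 25.8 + 14.6200 = 40.4200
°P = 259 − 259/1.06 = 14.6604
cells = 0.95·40.4200·14.6604

562.9438 billion cells


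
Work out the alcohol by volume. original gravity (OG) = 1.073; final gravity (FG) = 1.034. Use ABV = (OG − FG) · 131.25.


ABV = (1.073 − 1.034) · 131.25

5.1187 % ABV


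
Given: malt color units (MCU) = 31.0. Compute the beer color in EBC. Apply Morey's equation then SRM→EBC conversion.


SRM = 1.4922·MCU^0.6859;  EBC = SRM·1.97
SRM = 1.4922·31.0^0.6859 = 15.7308
EBC = 15.7308·1.97

30.9898 EBC


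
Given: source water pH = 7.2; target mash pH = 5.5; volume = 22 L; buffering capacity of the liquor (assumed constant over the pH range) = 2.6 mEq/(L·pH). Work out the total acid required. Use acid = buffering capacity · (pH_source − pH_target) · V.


acid = 2.6 · (7.2 − 5.5) · 22

97.2400 mEq


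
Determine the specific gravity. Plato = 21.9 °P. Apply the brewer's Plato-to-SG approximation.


SG = 259/(259 − P)
SG = 259/(259 − 21.9)

1.0924


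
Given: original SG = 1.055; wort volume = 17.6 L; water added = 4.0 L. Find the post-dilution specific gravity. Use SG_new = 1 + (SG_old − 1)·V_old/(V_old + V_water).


pts = (1.055 − 1)·1000·17.6/(17.6 + 4.0) = 44.8148
SG_new = 1 + 44.8148/1000

1.0448


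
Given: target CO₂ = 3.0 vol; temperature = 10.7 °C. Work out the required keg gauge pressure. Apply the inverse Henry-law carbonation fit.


psi = vols/(0.01821 + 0.09011·e^(−0.04·T)) − 14.695
psi = 3.0/(0.01821 + 0.09011·e^(−0.04·10.7)) − 14.695

24.2940 psi


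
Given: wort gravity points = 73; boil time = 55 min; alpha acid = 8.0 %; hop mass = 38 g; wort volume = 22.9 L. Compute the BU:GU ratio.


U = 1.65·0.000125^(GP/1000)·(1−e^(−0.04t))/4.15;  IBU = (α/100)·m·U·1000/V;  BU:GU = IBU/GP
U = 1.65·0.000125^(73/1000)·(1−e^(−0.04·55))/4.15 = 0.1834
IBU = (8.0/100)·38·0.1834·1000/22.9 = 24.3527
BU:GU = 24.3527/73

0.3336


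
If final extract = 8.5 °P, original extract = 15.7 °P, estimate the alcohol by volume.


SG = 259/(259 − P);  ABV = (OG − FG)·131.25
OG = 259/(259 − 15.7) = 1.0645
FG = 259/(259 − 8.5) = 1.0339
ABV = (1.0645 − 1.0339)·131.25

4.0159 % ABV


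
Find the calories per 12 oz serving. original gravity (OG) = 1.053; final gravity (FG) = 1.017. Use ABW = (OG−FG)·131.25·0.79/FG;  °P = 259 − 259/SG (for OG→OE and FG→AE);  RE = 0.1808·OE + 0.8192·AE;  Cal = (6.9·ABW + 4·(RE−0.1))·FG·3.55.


ABW = (1.053 − 1.017)·131.25·0.79/1.017 = 3.6704
OE = 259 − 259/1.053 = 13.0361 °P
AE = 259 − 259/1.017 = 4.3294 °P
RE = 0.1808·13.0361 + 0.8192·4.3294 = 5.9036 °P
Cal = (6.9·3.6704 + 4·(5.9036−0.1))·1.017·3.55

175.2454 kcal


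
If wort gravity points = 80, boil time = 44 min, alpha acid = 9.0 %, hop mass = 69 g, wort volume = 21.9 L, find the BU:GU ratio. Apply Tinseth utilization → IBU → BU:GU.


U = 1.65·0.000125^(GP/1000)·(1−e^(−0.04t))/4.15;  IBU = (α/100)·m·U·1000/V;  BU:GU = IBU/GP
U = 1.65·0.000125^(80/1000)·(1−e^(−0.04·44))/4.15 = 0.1604
IBU = (9.0/100)·69·0.1604·1000/21.9 = 45.4824
BU:GU = 45.4824/80

0.5685


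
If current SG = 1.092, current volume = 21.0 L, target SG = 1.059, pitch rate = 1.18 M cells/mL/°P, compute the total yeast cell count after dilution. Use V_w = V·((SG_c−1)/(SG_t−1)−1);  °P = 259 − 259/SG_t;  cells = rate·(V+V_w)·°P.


V_w = 21.0·((1.092−1)/(1.059−1)−1) = 11.7458
V_final = 21.0 + 11.7458 = 32.7458
°P = 259 − 259/1.059 = 14.4297
cells = 1.18·32.7458·14.4297

557.5617 billion cells


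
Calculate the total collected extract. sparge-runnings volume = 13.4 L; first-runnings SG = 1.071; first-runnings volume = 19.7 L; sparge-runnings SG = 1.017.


total = Σ (SG_i − 1)·1000·V_i
first = (1.071 − 1)·1000·19.7 = 1398.7000
sparge = (1.017 − 1)·1000·13.4 = 227.8000
total = 1398.7000 + 227.8000

1626.5000 gravity·L


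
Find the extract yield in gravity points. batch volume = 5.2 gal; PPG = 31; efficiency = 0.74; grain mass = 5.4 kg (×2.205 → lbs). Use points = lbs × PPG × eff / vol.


lbs = 5.4 × 2.205 = 11.9070
points = 11.9070 × 31 × 0.74 / 5.2

52.5282 points


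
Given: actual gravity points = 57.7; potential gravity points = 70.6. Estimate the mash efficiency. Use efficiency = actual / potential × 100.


efficiency = 57.7 / 70.6 × 100

81.7280 %


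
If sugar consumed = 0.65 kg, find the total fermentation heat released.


Q = m_sugar · 590 kJ/kg
Q = 0.65 · 590

383.5000 kJ


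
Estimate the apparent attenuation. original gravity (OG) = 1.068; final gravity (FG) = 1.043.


AA = (OG − FG)/(OG − 1) · 100
AA = (1.068 − 1.043)/(1.068 − 1) · 100

36.7647 %


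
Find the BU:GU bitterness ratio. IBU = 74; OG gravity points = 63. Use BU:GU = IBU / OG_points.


BU:GU = 74 / 63

1.1746


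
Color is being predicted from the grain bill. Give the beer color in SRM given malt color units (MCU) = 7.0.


SRM = 1.4922 · MCU^0.6859
SRM = 1.4922 · 7.0^0.6859

5.6687 SRM


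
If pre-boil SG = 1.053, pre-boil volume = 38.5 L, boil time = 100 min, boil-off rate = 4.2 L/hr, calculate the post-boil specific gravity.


V_post = V_pre − rate·(t/60);  SG_post = 1 + (SG_pre−1)·V_pre/V_post
V_post = 38.5 − 4.2·(100/60) = 31.5000
SG_post = 1 + (1.053 − 1)·38.5/31.5000

1.0648


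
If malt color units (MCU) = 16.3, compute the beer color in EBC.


SRM = 1.4922·MCU^0.6859;  EBC = SRM·1.97
SRM = 1.4922·16.3^0.6859 = 10.1220
EBC = 10.1220·1.97

19.9403 EBC


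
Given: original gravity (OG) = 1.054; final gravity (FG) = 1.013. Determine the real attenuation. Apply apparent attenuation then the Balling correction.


AA = (OG−FG)/(OG−1)·100;  RA = AA·0.8192
AA = (1.054 − 1.013)/(1.054 − 1)·100 = 75.9259
RA = 75.9259·0.8192

62.1985 %


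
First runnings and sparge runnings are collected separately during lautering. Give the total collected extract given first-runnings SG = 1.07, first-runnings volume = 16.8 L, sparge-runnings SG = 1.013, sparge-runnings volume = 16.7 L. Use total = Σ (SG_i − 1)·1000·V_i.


first = (1.07 − 1)·1000·16.8 = 1176.0000
sparge = (1.013 − 1)·1000·16.7 = 217.1000
total = 1176.0000 + 217.1000

1393.1000 gravity·L


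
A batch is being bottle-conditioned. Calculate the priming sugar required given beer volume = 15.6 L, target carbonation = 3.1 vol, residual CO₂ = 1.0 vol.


sugar = (target − residual)·4.0·V
sugar = (3.1 − 1.0)·4.0·15.6

131.0400 g


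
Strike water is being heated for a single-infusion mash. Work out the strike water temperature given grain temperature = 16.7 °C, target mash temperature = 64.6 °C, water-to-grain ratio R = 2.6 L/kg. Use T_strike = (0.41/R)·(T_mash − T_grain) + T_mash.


T_strike = (0.41/2.6)·(64.6 − 16.7) + 64.6

72.1535 °C


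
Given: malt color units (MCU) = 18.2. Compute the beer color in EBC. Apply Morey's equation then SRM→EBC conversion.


SRM = 1.4922·MCU^0.6859;  EBC = SRM·1.97
SRM = 1.4922·18.2^0.6859 = 10.9172
EBC = 10.9172·1.97

21.5068 EBC


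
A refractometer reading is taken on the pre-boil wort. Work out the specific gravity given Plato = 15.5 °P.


SG = 259/(259 − P)
SG = 259/(259 − 15.5)

1.0637


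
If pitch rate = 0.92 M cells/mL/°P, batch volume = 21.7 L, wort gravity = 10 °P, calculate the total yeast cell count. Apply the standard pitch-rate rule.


cells (billions) = rate · V_L · °P
cells = 0.92 · 21.7 · 10

199.6400 billion cells


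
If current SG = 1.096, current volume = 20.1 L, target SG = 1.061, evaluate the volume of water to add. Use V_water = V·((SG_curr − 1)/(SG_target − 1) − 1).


V_water = 20.1·((1.096 − 1)/(1.061 − 1) − 1)

11.5328 L


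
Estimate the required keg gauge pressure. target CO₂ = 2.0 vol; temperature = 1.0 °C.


psi = vols/(0.01821 + 0.09011·e^(−0.04·T)) − 14.695
psi = 2.0/(0.01821 + 0.09011·e^(−0.04·1.0)) − 14.695

4.3914 psi


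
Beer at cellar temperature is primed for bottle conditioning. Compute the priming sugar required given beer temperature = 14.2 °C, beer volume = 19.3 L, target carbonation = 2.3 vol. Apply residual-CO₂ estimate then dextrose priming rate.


residual = 14.695·(0.01821 + 0.09011·e^(−0.04·T));  sugar = (target − residual)·4.0·V
residual = 14.695·(0.01821 + 0.09011·e^(−0.04·14.2)) = 1.0179
sugar = (2.3 − 1.0179)·4.0·19.3

98.9746 g


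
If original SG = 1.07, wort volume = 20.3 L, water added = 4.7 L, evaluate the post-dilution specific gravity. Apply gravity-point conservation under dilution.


SG_new = 1 + (SG_old − 1)·V_old/(V_old + V_water)
pts = (1.07 − 1)·1000·20.3/(20.3 + 4.7) = 56.8400
SG_new = 1 + 56.8400/1000

1.0568


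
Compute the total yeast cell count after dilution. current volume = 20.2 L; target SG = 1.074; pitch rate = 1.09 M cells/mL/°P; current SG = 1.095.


V_w = V·((SG_c−1)/(SG_t−1)−1);  °P = 259 − 259/SG_t;  cells = rate·(V+V_w)·°P
V_w = 20.2·((1.095−1)/(1.074−1)−1) = 5.7324
V_final = 20.2 + 5.7324 = 25.9324
°P = 259 − 259/1.074 = 17.8454
cells = 1.09·25.9324·17.8454

504.4254 billion cells


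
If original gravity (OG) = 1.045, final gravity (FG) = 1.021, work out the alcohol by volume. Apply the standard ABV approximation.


ABV = (OG − FG) · 131.25
ABV = (1.045 − 1.021) · 131.25

3.1500 % ABV


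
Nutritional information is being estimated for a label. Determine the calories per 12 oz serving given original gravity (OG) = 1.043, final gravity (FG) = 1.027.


ABW = (OG−FG)·131.25·0.79/FG;  °P = 259 − 259/SG (for OG→OE and FG→AE);  RE = 0.1808·OE + 0.8192·AE;  Cal = (6.9·ABW + 4·(RE−0.1))·FG·3.55
ABW = (1.043 − 1.027)·131.25·0.79/1.027 = 1.6154
OE = 259 − 259/1.043 = 10.6779 °P
AE = 259 − 259/1.027 = 6.8092 °P
RE = 0.1808·10.6779 + 0.8192·6.8092 = 7.5086 °P
Cal = (6.9·1.6154 + 4·(7.5086−0.1))·1.027·3.55

148.6800 kcal


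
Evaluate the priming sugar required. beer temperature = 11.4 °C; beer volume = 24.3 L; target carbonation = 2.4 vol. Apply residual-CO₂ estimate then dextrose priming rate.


residual = 14.695·(0.01821 + 0.09011·e^(−0.04·T));  sugar = (target − residual)·4.0·V
residual = 14.695·(0.01821 + 0.09011·e^(−0.04·11.4)) = 1.1069
sugar = (2.4 − 1.1069)·4.0·24.3

125.6921 g


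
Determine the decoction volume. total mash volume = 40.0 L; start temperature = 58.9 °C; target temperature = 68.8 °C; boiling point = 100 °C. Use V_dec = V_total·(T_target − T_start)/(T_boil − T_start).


V_dec = 40.0·(68.8 − 58.9)/(100 − 58.9)

9.6350 L


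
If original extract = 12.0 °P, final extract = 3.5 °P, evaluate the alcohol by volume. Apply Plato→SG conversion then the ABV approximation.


SG = 259/(259 − P);  ABV = (OG − FG)·131.25
OG = 259/(259 − 12.0) = 1.0486
FG = 259/(259 − 3.5) = 1.0137
ABV = (1.0486 − 1.0137)·131.25

4.5786 % ABV


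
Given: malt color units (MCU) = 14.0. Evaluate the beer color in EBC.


SRM = 1.4922·MCU^0.6859;  EBC = SRM·1.97
SRM = 1.4922·14.0^0.6859 = 9.1192
EBC = 9.1192·1.97

17.9648 EBC


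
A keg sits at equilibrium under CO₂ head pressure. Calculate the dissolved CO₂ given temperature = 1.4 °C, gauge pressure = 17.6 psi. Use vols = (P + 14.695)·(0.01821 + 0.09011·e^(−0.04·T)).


vols = (17.6 + 14.695)·(0.01821 + 0.09011·e^(−0.04·1.4))

3.3397 volumes


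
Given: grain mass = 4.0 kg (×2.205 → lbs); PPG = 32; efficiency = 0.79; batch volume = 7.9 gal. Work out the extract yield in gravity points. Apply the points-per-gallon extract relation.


points = lbs × PPG × eff / vol
lbs = 4.0 × 2.205 = 8.8200
points = 8.8200 × 32 × 0.79 / 7.9

28.2240 points


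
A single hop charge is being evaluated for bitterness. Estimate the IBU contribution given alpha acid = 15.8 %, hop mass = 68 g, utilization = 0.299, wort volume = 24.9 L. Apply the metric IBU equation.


IBU = (α/100)·mass·U·1000 / V
IBU = (15.8/100)·68·0.299·1000 / 24.9

129.0143 IBU


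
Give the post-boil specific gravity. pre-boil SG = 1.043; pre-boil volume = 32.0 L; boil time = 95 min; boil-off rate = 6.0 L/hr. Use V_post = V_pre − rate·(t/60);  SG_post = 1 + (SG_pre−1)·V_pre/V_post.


V_post = 32.0 − 6.0·(95/60) = 22.5000
SG_post = 1 + (1.043 − 1)·32.0/22.5000

1.0612


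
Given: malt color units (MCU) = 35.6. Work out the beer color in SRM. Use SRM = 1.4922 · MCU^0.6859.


SRM = 1.4922 · 35.6^0.6859

17.2968 SRM


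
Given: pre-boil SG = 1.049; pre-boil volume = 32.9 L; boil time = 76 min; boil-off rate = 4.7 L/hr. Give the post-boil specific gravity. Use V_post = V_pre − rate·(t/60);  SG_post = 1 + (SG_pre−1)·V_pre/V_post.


V_post = 32.9 − 4.7·(76/60) = 26.9467
SG_post = 1 + (1.049 − 1)·32.9/26.9467

1.0598


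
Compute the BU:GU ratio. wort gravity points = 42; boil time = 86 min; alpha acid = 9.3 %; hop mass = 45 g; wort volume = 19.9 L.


U = 1.65·0.000125^(GP/1000)·(1−e^(−0.04t))/4.15;  IBU = (α/100)·m·U·1000/V;  BU:GU = IBU/GP
U = 1.65·0.000125^(42/1000)·(1−e^(−0.04·86))/4.15 = 0.2638
IBU = (9.3/100)·45·0.2638·1000/19.9 = 55.4875
BU:GU = 55.4875/42

1.3211


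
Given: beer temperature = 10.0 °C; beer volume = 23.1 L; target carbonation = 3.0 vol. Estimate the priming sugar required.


residual = 14.695·(0.01821 + 0.09011·e^(−0.04·T));  sugar = (target − residual)·4.0·V
residual = 14.695·(0.01821 + 0.09011·e^(−0.04·10.0)) = 1.1552
sugar = (3.0 − 1.1552)·4.0·23.1

170.4585 g


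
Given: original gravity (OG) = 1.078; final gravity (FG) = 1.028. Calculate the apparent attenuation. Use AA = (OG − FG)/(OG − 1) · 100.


AA = (1.078 − 1.028)/(1.078 − 1) · 100

64.1026 %


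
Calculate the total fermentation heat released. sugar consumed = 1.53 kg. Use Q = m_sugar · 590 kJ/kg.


Q = 1.53 · 590

902.7000 kJ


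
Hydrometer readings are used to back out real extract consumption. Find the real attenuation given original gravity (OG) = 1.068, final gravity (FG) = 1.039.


AA = (OG−FG)/(OG−1)·100;  RA = AA·0.8192
AA = (1.068 − 1.039)/(1.068 − 1)·100 = 42.6471
RA = 42.6471·0.8192

34.9365 %


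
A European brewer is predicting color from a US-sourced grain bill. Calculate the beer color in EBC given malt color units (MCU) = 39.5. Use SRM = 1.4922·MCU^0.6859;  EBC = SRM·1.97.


SRM = 1.4922·39.5^0.6859 = 18.5752
EBC = 18.5752·1.97

36.5931 EBC


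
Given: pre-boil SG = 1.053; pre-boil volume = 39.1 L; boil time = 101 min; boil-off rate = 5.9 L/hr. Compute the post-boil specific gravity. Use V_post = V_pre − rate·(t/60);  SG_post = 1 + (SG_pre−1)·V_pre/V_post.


V_post = 39.1 − 5.9·(101/60) = 29.1683
SG_post = 1 + (1.053 − 1)·39.1/29.1683

1.0710


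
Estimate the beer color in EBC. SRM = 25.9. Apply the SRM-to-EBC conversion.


EBC = SRM · 1.97
EBC = 25.9 · 1.97

51.0230 EBC


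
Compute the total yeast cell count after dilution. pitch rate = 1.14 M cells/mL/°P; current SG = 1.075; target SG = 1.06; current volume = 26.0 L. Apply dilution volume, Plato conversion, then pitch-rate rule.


V_w = V·((SG_c−1)/(SG_t−1)−1);  °P = 259 − 259/SG_t;  cells = rate·(V+V_w)·°P
V_w = 26.0·((1.075−1)/(1.06−1)−1) = 6.5000
V_final = 26.0 + 6.5000 = 32.5000
°P = 259 − 259/1.06 = 14.6604
cells = 1.14·32.5000·14.6604

543.1670 billion cells


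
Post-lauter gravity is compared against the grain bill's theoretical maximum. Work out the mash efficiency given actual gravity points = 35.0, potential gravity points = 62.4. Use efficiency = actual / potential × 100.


efficiency = 35.0 / 62.4 × 100

56.0897 %


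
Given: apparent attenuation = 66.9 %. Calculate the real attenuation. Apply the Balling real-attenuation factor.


RA = AA · 0.8192
RA = 66.9 · 0.8192

54.8045 %


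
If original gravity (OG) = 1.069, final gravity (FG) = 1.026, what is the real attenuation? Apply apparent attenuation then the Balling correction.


AA = (OG−FG)/(OG−1)·100;  RA = AA·0.8192
AA = (1.069 − 1.026)/(1.069 − 1)·100 = 62.3188
RA = 62.3188·0.8192

51.0516 %


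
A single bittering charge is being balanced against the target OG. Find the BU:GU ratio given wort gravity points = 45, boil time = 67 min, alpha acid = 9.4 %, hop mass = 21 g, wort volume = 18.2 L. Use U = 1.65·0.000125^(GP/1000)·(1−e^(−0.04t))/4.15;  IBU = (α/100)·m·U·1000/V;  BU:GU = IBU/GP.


U = 1.65·0.000125^(45/1000)·(1−e^(−0.04·67))/4.15 = 0.2471
IBU = (9.4/100)·21·0.2471·1000/18.2 = 26.8056
BU:GU = 26.8056/45

0.5957


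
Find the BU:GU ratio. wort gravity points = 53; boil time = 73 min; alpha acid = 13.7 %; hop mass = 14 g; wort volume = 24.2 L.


U = 1.65·0.000125^(GP/1000)·(1−e^(−0.04t))/4.15;  IBU = (α/100)·m·U·1000/V;  BU:GU = IBU/GP
U = 1.65·0.000125^(53/1000)·(1−e^(−0.04·73))/4.15 = 0.2336
IBU = (13.7/100)·14·0.2336·1000/24.2 = 18.5151
BU:GU = 18.5151/53

0.3493


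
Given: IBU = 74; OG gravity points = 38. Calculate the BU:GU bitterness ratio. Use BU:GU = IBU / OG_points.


BU:GU = 74 / 38

1.9474


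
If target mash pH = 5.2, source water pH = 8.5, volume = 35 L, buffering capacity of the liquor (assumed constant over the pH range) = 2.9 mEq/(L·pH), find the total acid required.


acid = buffering capacity · (pH_source − pH_target) · V
acid = 2.9 · (8.5 − 5.2) · 35

334.9500 mEq


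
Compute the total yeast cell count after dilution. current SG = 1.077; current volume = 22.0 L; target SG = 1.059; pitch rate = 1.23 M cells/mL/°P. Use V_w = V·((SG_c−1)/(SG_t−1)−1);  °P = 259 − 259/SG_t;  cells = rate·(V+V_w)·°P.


V_w = 22.0·((1.077−1)/(1.059−1)−1) = 6.7119
V_final = 22.0 + 6.7119 = 28.7119
°P = 259 − 259/1.059 = 14.4297
cells = 1.23·28.7119·14.4297

509.5917 billion cells


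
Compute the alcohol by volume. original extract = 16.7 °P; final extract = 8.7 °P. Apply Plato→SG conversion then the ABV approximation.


SG = 259/(259 − P);  ABV = (OG − FG)·131.25
OG = 259/(259 − 16.7) = 1.0689
FG = 259/(259 − 8.7) = 1.0348
ABV = (1.0689 − 1.0348)·131.25

4.4841 % ABV


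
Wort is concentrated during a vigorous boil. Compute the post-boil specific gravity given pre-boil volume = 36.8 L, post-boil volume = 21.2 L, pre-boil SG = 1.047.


SG_post = 1 + (SG_pre − 1)·V_pre/V_post
pts_pre = (1.047 − 1)·1000 = 47.0000
pts_post = 47.0000·36.8/21.2 = 81.5849
SG_post = 1 + 81.5849/1000

1.0816


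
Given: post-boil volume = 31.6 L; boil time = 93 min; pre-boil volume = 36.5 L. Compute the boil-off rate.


rate = (V_pre − V_post) / (t_min/60)
rate = (36.5 − 31.6) / (93/60)

3.1613 L/hr


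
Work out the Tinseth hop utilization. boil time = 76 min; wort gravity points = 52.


U = 1.65·0.000125^(GP/1000) · (1 − e^(−0.04·t))/4.15
bigness = 1.65·0.000125^(52/1000) = 1.0340
boil_factor = (1 − e^(−0.04·76))/4.15 = 0.2294
U = 1.0340 · 0.2294

0.2372


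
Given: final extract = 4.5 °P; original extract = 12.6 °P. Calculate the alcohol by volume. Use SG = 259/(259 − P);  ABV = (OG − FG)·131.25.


OG = 259/(259 − 12.6) = 1.0511
FG = 259/(259 − 4.5) = 1.0177
ABV = (1.0511 − 1.0177)·131.25

4.3909 % ABV


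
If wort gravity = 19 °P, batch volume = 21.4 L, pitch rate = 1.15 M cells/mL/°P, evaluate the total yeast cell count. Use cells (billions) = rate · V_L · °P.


cells = 1.15 · 21.4 · 19

467.5900 billion cells


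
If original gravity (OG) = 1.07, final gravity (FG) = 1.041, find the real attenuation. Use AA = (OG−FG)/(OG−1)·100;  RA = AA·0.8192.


AA = (1.07 − 1.041)/(1.07 − 1)·100 = 41.4286
RA = 41.4286·0.8192

33.9383 %


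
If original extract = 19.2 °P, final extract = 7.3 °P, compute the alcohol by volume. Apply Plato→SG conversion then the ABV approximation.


SG = 259/(259 − P);  ABV = (OG − FG)·131.25
OG = 259/(259 − 19.2) = 1.0801
FG = 259/(259 − 7.3) = 1.0290
ABV = (1.0801 − 1.0290)·131.25

6.7021 % ABV


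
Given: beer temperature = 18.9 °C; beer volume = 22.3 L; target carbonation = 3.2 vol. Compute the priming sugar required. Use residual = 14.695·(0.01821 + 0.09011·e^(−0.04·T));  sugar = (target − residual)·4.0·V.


residual = 14.695·(0.01821 + 0.09011·e^(−0.04·18.9)) = 0.8893
sugar = (3.2 − 0.8893)·4.0·22.3

206.1103 g


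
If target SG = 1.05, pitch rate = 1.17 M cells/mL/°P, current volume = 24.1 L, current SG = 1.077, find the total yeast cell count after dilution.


V_w = V·((SG_c−1)/(SG_t−1)−1);  °P = 259 − 259/SG_t;  cells = rate·(V+V_w)·°P
V_w = 24.1·((1.077−1)/(1.05−1)−1) = 13.0140
V_final = 24.1 + 13.0140 = 37.1140
°P = 259 − 259/1.05 = 12.3333
cells = 1.17·37.1140·12.3333

535.5550 billion cells


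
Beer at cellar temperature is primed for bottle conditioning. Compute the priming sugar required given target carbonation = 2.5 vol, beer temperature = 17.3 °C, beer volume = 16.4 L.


residual = 14.695·(0.01821 + 0.09011·e^(−0.04·T));  sugar = (target − residual)·4.0·V
residual = 14.695·(0.01821 + 0.09011·e^(−0.04·17.3)) = 0.9304
sugar = (2.5 − 0.9304)·4.0·16.4

102.9632 g


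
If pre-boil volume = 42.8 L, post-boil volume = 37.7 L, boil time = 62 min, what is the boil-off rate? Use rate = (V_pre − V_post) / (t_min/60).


rate = (42.8 − 37.7) / (62/60)

4.9355 L/hr


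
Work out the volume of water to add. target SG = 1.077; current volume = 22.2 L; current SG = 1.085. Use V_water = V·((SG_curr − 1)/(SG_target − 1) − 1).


V_water = 22.2·((1.085 − 1)/(1.077 − 1) − 1)

2.3065 L


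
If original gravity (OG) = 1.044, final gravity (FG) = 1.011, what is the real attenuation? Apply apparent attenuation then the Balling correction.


AA = (OG−FG)/(OG−1)·100;  RA = AA·0.8192
AA = (1.044 − 1.011)/(1.044 − 1)·100 = 75.0000
RA = 75.0000·0.8192

61.4400 %


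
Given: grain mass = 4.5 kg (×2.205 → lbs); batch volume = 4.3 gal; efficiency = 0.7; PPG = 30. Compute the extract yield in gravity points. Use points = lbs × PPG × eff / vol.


lbs = 4.5 × 2.205 = 9.9225
points = 9.9225 × 30 × 0.7 / 4.3

48.4587 points


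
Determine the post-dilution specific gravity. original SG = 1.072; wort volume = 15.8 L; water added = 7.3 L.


SG_new = 1 + (SG_old − 1)·V_old/(V_old + V_water)
pts = (1.072 − 1)·1000·15.8/(15.8 + 7.3) = 49.2468
SG_new = 1 + 49.2468/1000

1.0492


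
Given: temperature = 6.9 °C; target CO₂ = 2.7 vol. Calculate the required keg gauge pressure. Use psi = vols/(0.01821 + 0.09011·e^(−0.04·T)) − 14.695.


psi = 2.7/(0.01821 + 0.09011·e^(−0.04·6.9)) − 14.695

16.4876 psi


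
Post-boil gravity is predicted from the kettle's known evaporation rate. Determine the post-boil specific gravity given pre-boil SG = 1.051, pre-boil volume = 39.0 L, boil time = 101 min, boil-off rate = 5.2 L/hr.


V_post = V_pre − rate·(t/60);  SG_post = 1 + (SG_pre−1)·V_pre/V_post
V_post = 39.0 − 5.2·(101/60) = 30.2467
SG_post = 1 + (1.051 − 1)·39.0/30.2467

1.0658


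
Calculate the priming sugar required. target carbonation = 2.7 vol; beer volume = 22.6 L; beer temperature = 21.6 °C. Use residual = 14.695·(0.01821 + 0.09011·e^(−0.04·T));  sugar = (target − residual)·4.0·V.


residual = 14.695·(0.01821 + 0.09011·e^(−0.04·21.6)) = 0.8257
sugar = (2.7 − 0.8257)·4.0·22.6

169.4371 g


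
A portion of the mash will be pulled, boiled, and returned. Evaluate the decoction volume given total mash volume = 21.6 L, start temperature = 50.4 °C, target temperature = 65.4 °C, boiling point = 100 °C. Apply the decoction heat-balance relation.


V_dec = V_total·(T_target − T_start)/(T_boil − T_start)
V_dec = 21.6·(65.4 − 50.4)/(100 − 50.4)

6.5323 L


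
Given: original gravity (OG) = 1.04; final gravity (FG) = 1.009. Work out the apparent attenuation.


AA = (OG − FG)/(OG − 1) · 100
AA = (1.04 − 1.009)/(1.04 − 1) · 100

77.5000 %


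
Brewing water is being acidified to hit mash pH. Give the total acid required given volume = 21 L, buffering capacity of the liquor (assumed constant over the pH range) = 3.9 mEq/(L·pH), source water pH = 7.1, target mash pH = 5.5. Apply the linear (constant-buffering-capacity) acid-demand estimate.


acid = buffering capacity · (pH_source − pH_target) · V
acid = 3.9 · (7.1 − 5.5) · 21

131.0400 mEq


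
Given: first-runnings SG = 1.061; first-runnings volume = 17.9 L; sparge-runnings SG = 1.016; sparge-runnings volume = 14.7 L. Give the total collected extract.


total = Σ (SG_i − 1)·1000·V_i
first = (1.061 − 1)·1000·17.9 = 1091.9000
sparge = (1.016 − 1)·1000·14.7 = 235.2000
total = 1091.9000 + 235.2000

1327.1000 gravity·L


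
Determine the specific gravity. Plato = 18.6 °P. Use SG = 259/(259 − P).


SG = 259/(259 − 18.6)

1.0774


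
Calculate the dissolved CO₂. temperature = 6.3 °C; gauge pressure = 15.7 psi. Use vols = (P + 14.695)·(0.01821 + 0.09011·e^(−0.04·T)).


vols = (15.7 + 14.695)·(0.01821 + 0.09011·e^(−0.04·6.3))

2.6823 volumes


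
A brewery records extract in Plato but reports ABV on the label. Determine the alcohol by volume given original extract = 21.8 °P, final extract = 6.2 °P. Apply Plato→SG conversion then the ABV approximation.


SG = 259/(259 − P);  ABV = (OG − FG)·131.25
OG = 259/(259 − 21.8) = 1.0919
FG = 259/(259 − 6.2) = 1.0245
ABV = (1.0919 − 1.0245)·131.25

8.8437 % ABV


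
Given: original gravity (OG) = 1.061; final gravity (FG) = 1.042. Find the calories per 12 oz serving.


ABW = (OG−FG)·131.25·0.79/FG;  °P = 259 − 259/SG (for OG→OE and FG→AE);  RE = 0.1808·OE + 0.8192·AE;  Cal = (6.9·ABW + 4·(RE−0.1))·FG·3.55
ABW = (1.061 − 1.042)·131.25·0.79/1.042 = 1.8907
OE = 259 − 259/1.061 = 14.8907 °P
AE = 259 − 259/1.042 = 10.4395 °P
RE = 0.1808·14.8907 + 0.8192·10.4395 = 11.2443 °P
Cal = (6.9·1.8907 + 4·(11.2443−0.1))·1.042·3.55

213.1523 kcal


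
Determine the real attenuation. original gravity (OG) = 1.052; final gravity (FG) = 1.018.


AA = (OG−FG)/(OG−1)·100;  RA = AA·0.8192
AA = (1.052 − 1.018)/(1.052 − 1)·100 = 65.3846
RA = 65.3846·0.8192

53.5631 %


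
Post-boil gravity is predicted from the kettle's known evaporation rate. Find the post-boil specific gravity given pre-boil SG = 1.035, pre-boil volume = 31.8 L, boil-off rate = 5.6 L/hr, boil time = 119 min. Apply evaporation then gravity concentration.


V_post = V_pre − rate·(t/60);  SG_post = 1 + (SG_pre−1)·V_pre/V_post
V_post = 31.8 − 5.6·(119/60) = 20.6933
SG_post = 1 + (1.035 − 1)·31.8/20.6933

1.0538


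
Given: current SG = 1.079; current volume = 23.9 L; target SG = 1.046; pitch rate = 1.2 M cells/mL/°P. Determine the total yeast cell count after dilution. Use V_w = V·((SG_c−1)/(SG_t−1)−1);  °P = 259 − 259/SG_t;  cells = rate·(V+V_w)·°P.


V_w = 23.9·((1.079−1)/(1.046−1)−1) = 17.1457
V_final = 23.9 + 17.1457 = 41.0457
°P = 259 − 259/1.046 = 11.3901
cells = 1.2·41.0457·11.3901

561.0148 billion cells


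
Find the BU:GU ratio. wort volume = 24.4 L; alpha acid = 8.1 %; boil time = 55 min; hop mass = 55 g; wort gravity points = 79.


U = 1.65·0.000125^(GP/1000)·(1−e^(−0.04t))/4.15;  IBU = (α/100)·m·U·1000/V;  BU:GU = IBU/GP
U = 1.65·0.000125^(79/1000)·(1−e^(−0.04·55))/4.15 = 0.1738
IBU = (8.1/100)·55·0.1738·1000/24.4 = 31.7357
BU:GU = 31.7357/79

0.4017


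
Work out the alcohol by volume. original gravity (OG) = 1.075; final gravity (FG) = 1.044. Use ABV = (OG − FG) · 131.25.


ABV = (1.075 − 1.044) · 131.25

4.0687 % ABV


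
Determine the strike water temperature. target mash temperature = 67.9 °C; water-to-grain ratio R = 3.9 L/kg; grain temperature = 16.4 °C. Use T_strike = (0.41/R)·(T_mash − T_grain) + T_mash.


T_strike = (0.41/3.9)·(67.9 − 16.4) + 67.9

73.3141 °C


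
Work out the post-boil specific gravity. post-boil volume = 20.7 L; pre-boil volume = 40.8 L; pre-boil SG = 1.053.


SG_post = 1 + (SG_pre − 1)·V_pre/V_post
pts_pre = (1.053 − 1)·1000 = 53.0000
pts_post = 53.0000·40.8/20.7 = 104.4638
SG_post = 1 + 104.4638/1000

1.1045


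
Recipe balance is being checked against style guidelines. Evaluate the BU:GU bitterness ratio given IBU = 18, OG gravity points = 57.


BU:GU = IBU / OG_points
BU:GU = 18 / 57

0.3158


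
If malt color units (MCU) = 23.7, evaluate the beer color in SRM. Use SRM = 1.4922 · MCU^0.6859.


SRM = 1.4922 · 23.7^0.6859

13.0848 SRM


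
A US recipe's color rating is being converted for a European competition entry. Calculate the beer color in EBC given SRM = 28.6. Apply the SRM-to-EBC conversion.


EBC = SRM · 1.97
EBC = 28.6 · 1.97

56.3420 EBC


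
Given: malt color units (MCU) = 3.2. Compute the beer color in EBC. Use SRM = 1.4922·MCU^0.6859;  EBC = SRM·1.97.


SRM = 1.4922·3.2^0.6859 = 3.3137
EBC = 3.3137·1.97

6.5279 EBC


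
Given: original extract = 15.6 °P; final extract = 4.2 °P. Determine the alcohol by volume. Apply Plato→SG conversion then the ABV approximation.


SG = 259/(259 − P);  ABV = (OG − FG)·131.25
OG = 259/(259 − 15.6) = 1.0641
FG = 259/(259 − 4.2) = 1.0165
ABV = (1.0641 − 1.0165)·131.25

6.2486 % ABV


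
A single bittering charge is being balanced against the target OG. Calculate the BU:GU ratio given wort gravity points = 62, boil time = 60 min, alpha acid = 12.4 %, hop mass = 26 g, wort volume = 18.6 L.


U = 1.65·0.000125^(GP/1000)·(1−e^(−0.04t))/4.15;  IBU = (α/100)·m·U·1000/V;  BU:GU = IBU/GP
U = 1.65·0.000125^(62/1000)·(1−e^(−0.04·60))/4.15 = 0.2071
IBU = (12.4/100)·26·0.2071·1000/18.6 = 35.8943
BU:GU = 35.8943/62

0.5789


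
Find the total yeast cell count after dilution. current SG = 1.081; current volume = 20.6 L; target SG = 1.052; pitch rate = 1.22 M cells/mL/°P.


V_w = V·((SG_c−1)/(SG_t−1)−1);  °P = 259 − 259/SG_t;  cells = rate·(V+V_w)·°P
V_w = 20.6·((1.081−1)/(1.052−1)−1) = 11.4885
V_final = 20.6 + 11.4885 = 32.0885
°P = 259 − 259/1.052 = 12.8023
cells = 1.22·32.0885·12.8023

501.1827 billion cells


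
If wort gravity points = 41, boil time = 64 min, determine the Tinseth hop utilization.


U = 1.65·0.000125^(GP/1000) · (1 − e^(−0.04·t))/4.15
bigness = 1.65·0.000125^(41/1000) = 1.1415
boil_factor = (1 − e^(−0.04·64))/4.15 = 0.2223
U = 1.1415 · 0.2223

0.2538


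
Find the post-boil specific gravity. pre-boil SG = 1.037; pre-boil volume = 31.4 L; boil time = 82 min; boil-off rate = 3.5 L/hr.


V_post = V_pre − rate·(t/60);  SG_post = 1 + (SG_pre−1)·V_pre/V_post
V_post = 31.4 − 3.5·(82/60) = 26.6167
SG_post = 1 + (1.037 − 1)·31.4/26.6167

1.0436


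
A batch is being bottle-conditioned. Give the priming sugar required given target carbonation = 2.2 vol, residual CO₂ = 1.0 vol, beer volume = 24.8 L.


sugar = (target − residual)·4.0·V
sugar = (2.2 − 1.0)·4.0·24.8

119.0400 g


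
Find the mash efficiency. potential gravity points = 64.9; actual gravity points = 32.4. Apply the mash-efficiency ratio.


efficiency = actual / potential × 100
efficiency = 32.4 / 64.9 × 100

49.9230 %


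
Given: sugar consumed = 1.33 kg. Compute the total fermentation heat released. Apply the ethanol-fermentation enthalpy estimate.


Q = m_sugar · 590 kJ/kg
Q = 1.33 · 590

784.7000 kJ


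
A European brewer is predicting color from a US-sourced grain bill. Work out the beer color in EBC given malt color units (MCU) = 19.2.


SRM = 1.4922·MCU^0.6859;  EBC = SRM·1.97
SRM = 1.4922·19.2^0.6859 = 11.3251
EBC = 11.3251·1.97

22.3105 EBC


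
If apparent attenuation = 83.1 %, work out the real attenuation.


RA = AA · 0.8192
RA = 83.1 · 0.8192

68.0755 %


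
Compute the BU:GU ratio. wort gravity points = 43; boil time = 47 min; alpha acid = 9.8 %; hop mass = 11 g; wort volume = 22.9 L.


U = 1.65·0.000125^(GP/1000)·(1−e^(−0.04t))/4.15;  IBU = (α/100)·m·U·1000/V;  BU:GU = IBU/GP
U = 1.65·0.000125^(43/1000)·(1−e^(−0.04·47))/4.15 = 0.2289
IBU = (9.8/100)·11·0.2289·1000/22.9 = 10.7766
BU:GU = 10.7766/43

0.2506


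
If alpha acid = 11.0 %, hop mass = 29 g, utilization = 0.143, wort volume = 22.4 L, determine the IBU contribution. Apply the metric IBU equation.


IBU = (α/100)·mass·U·1000 / V
IBU = (11.0/100)·29·0.143·1000 / 22.4

20.3647 IBU


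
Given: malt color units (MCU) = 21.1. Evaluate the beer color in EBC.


SRM = 1.4922·MCU^0.6859;  EBC = SRM·1.97
SRM = 1.4922·21.1^0.6859 = 12.0824
EBC = 12.0824·1.97

23.8023 EBC


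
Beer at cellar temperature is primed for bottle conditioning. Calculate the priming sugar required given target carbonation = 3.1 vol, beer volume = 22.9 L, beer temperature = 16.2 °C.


residual = 14.695·(0.01821 + 0.09011·e^(−0.04·T));  sugar = (target − residual)·4.0·V
residual = 14.695·(0.01821 + 0.09011·e^(−0.04·16.2)) = 0.9603
sugar = (3.1 − 0.9603)·4.0·22.9

196.0006 g


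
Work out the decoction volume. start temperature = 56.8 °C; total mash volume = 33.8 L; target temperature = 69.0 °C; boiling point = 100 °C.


V_dec = V_total·(T_target − T_start)/(T_boil − T_start)
V_dec = 33.8·(69.0 − 56.8)/(100 − 56.8)

9.5454 L


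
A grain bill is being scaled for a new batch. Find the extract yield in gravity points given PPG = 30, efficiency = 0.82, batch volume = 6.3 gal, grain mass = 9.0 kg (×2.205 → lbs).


points = lbs × PPG × eff / vol
lbs = 9.0 × 2.205 = 19.8450
points = 19.8450 × 30 × 0.82 / 6.3

77.4900 points


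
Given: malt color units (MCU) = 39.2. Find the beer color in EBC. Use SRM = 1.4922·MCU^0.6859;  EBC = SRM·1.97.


SRM = 1.4922·39.2^0.6859 = 18.4783
EBC = 18.4783·1.97

36.4022 EBC


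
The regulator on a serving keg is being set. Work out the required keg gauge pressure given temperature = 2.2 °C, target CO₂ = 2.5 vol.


psi = vols/(0.01821 + 0.09011·e^(−0.04·T)) − 14.695
psi = 2.5/(0.01821 + 0.09011·e^(−0.04·2.2)) − 14.695

10.1240 psi


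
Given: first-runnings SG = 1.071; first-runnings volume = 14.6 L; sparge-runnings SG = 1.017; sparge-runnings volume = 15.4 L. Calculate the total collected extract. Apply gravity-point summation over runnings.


total = Σ (SG_i − 1)·1000·V_i
first = (1.071 − 1)·1000·14.6 = 1036.6000
sparge = (1.017 − 1)·1000·15.4 = 261.8000
total = 1036.6000 + 261.8000

1298.4000 gravity·L


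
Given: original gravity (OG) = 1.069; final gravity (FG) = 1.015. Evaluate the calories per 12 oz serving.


ABW = (OG−FG)·131.25·0.79/FG;  °P = 259 − 259/SG (for OG→OE and FG→AE);  RE = 0.1808·OE + 0.8192·AE;  Cal = (6.9·ABW + 4·(RE−0.1))·FG·3.55
ABW = (1.069 − 1.015)·131.25·0.79/1.015 = 5.5164
OE = 259 − 259/1.069 = 16.7175 °P
AE = 259 − 259/1.015 = 3.8276 °P
RE = 0.1808·16.7175 + 0.8192·3.8276 = 6.1581 °P
Cal = (6.9·5.5164 + 4·(6.1581−0.1))·1.015·3.55

224.4657 kcal
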